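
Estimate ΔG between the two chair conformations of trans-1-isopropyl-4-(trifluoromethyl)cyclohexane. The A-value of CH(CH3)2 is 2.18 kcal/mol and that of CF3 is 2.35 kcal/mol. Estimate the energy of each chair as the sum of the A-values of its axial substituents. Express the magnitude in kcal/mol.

C1 and C4 have opposite parity, so for the trans isomer the two substituents are e,e in one chair and a,a in the other.
Chair I (isopropyl axial, trifluoromethyl axial): E = 4.53 kcal/mol.
Chair II (isopropyl equatorial, trifluoromethyl equatorial): E = 0.00 kcal/mol.
ΔE = 4.53 − 0.00 = 4.53 kcal/mol; chair II is more stable.

4.53 kcal/mol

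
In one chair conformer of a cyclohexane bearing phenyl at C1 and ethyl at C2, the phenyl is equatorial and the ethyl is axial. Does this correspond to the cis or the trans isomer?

cis

C1 and C2 have opposite parity, so their axial bonds point in opposite directions.
With opposite-parity carbons, two substituents on the same face are one axial and one equatorial; opposite faces give both axial or both equatorial.
Here the groups are equatorial/axial → same face → cis.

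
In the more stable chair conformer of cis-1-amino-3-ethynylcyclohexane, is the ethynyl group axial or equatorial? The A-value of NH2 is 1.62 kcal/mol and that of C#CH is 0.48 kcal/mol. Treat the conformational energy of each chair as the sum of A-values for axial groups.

equatorial

C1 and C3 have the same parity, so for the cis isomer the two substituents are e,e in one chair and a,a in the other.
Chair I (amino axial, ethynyl axial): E = 2.10 kcal/mol.
Chair II (amino equatorial, ethynyl equatorial): E = 0.00 kcal/mol.
Chair II is the more stable (lower-energy) conformer, and in that chair the ethynyl group is equatorial.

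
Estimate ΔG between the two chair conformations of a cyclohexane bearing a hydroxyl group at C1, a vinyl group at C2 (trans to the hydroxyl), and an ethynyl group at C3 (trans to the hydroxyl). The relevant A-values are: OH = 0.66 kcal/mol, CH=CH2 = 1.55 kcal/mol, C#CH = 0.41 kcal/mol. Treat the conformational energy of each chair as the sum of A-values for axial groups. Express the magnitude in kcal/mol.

1.80 kcal/mol

Chair I (hydroxyl axial, vinyl axial, ethynyl equatorial): E = 2.21 kcal/mol.
Chair II (hydroxyl equatorial, vinyl equatorial, ethynyl axial): E = 0.41 kcal/mol.
ΔE = 2.21 − 0.41 = 1.80 kcal/mol; chair II is more stable.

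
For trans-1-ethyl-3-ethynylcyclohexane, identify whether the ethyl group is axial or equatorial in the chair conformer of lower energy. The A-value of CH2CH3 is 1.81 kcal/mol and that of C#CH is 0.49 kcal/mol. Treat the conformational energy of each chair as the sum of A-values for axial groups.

C1 and C3 have the same parity, so for the trans isomer the two substituents are one axial and one equatorial in each chair.
Chair I (ethyl axial, ethynyl equatorial): E = 1.81 kcal/mol.
Chair II (ethyl equatorial, ethynyl axial): E = 0.49 kcal/mol.
Chair II is the more stable (lower-energy) conformer, and in that chair the ethyl group is equatorial.

equatorial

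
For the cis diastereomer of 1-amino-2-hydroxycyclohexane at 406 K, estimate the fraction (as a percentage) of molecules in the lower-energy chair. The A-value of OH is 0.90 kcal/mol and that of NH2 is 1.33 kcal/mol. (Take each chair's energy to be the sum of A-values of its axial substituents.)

63.0%

C1 and C2 have opposite parity, so for the cis isomer the two substituents are one axial and one equatorial in each chair.
Chair I (hydroxyl axial, amino equatorial): E = 0.90 kcal/mol; chair II (hydroxyl equatorial, amino axial): E = 1.33 kcal/mol.
ΔG = 0.43 kcal/mol between the two chairs.
K = exp(ΔG/RT) with R = 1.987×10⁻³ kcal mol⁻¹ K⁻¹ and T = 406 K gives K ≈ 1.7.
Fraction in the lower-energy chair = K/(K+1) = 63.0%.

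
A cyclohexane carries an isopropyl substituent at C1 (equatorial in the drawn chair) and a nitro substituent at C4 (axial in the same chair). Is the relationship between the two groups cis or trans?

cis

C1 and C4 have opposite parity, so their axial bonds point in opposite directions.
With opposite-parity carbons, two substituents on the same face are one axial and one equatorial; opposite faces give both axial or both equatorial.
Here the groups are equatorial/axial → same face → cis.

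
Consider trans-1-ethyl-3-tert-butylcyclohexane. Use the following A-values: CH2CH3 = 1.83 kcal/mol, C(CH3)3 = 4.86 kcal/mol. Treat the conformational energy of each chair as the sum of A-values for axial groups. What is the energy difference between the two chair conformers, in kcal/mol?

3.03 kcal/mol

C1 and C3 have the same parity, so for the trans isomer the two substituents are one axial and one equatorial in each chair.
Chair I (ethyl axial, tert-butyl equatorial): E = 1.83 kcal/mol.
Chair II (ethyl equatorial, tert-butyl axial): E = 4.86 kcal/mol.
ΔE = 4.86 − 1.83 = 3.03 kcal/mol; chair I is more stable.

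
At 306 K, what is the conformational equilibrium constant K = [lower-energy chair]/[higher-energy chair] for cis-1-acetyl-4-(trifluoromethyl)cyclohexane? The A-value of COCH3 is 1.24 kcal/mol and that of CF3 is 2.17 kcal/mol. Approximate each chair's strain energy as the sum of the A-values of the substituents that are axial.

K ≈ 4.62

C1 and C4 have opposite parity, so for the cis isomer the two substituents are one axial and one equatorial in each chair.
Chair I (acetyl axial, trifluoromethyl equatorial): E = 1.24 kcal/mol; chair II (acetyl equatorial, trifluoromethyl axial): E = 2.17 kcal/mol.
ΔG = 0.93 kcal/mol between the two chairs.
K = exp(ΔG/RT) with R = 1.987×10⁻³ kcal mol⁻¹ K⁻¹ and T = 306 K gives K ≈ 4.62.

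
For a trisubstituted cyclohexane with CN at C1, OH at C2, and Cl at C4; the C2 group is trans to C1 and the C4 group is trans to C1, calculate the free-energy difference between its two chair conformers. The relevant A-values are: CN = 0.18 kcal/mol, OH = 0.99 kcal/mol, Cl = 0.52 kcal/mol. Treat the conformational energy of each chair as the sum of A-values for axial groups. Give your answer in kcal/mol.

Chair I (cyano axial, hydroxyl axial, chloro axial): E = 1.69 kcal/mol.
Chair II (cyano equatorial, hydroxyl equatorial, chloro equatorial): E = 0.00 kcal/mol.
ΔE = 1.69 − 0.00 = 1.69 kcal/mol; chair II is more stable.

1.69 kcal/mol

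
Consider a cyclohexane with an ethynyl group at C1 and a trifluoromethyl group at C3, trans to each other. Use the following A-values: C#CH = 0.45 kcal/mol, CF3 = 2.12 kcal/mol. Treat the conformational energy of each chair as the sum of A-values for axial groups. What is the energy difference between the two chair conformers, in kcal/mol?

C1 and C3 have the same parity, so for the trans isomer the two substituents are one axial and one equatorial in each chair.
Chair I (ethynyl axial, trifluoromethyl equatorial): E = 0.45 kcal/mol.
Chair II (ethynyl equatorial, trifluoromethyl axial): E = 2.12 kcal/mol.
ΔE = 2.12 − 0.45 = 1.67 kcal/mol; chair I is more stable.

1.67 kcal/mol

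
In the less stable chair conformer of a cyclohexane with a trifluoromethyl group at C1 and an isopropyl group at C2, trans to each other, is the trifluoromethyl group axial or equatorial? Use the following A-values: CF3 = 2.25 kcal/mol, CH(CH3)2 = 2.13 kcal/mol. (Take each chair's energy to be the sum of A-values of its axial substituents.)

C1 and C2 have opposite parity, so for the trans isomer the two substituents are e,e in one chair and a,a in the other.
Chair I (trifluoromethyl axial, isopropyl axial): E = 4.38 kcal/mol.
Chair II (trifluoromethyl equatorial, isopropyl equatorial): E = 0.00 kcal/mol.
Chair I is the less stable (higher-energy) conformer, and in that chair the trifluoromethyl group is axial.

axial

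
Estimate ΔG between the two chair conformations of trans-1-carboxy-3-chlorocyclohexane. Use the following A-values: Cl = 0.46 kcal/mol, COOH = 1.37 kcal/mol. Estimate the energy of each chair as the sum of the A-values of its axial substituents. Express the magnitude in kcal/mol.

0.91 kcal/mol

C1 and C3 have the same parity, so for the trans isomer the two substituents are one axial and one equatorial in each chair.
Chair I (chloro axial, carboxyl equatorial): E = 0.46 kcal/mol.
Chair II (chloro equatorial, carboxyl axial): E = 1.37 kcal/mol.
ΔE = 1.37 − 0.46 = 0.91 kcal/mol; chair I is more stable.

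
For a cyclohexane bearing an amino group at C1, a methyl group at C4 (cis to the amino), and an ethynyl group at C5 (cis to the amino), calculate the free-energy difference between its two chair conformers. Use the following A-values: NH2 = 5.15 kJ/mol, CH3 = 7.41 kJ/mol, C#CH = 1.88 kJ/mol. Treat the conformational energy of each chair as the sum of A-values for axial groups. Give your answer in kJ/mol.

Chair I (amino axial, methyl equatorial, ethynyl axial): E = 7.03 kJ/mol.
Chair II (amino equatorial, methyl axial, ethynyl equatorial): E = 7.41 kJ/mol.
ΔE = 7.41 − 7.03 = 0.38 kJ/mol; chair I is more stable.

0.38 kJ/mol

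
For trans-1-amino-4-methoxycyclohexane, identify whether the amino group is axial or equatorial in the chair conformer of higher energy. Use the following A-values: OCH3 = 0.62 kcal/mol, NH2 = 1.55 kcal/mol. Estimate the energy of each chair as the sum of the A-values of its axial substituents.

C1 and C4 have opposite parity, so for the trans isomer the two substituents are e,e in one chair and a,a in the other.
Chair I (methoxy axial, amino axial): E = 2.17 kcal/mol.
Chair II (methoxy equatorial, amino equatorial): E = 0.00 kcal/mol.
Chair I is the less stable (higher-energy) conformer, and in that chair the amino group is axial.

axial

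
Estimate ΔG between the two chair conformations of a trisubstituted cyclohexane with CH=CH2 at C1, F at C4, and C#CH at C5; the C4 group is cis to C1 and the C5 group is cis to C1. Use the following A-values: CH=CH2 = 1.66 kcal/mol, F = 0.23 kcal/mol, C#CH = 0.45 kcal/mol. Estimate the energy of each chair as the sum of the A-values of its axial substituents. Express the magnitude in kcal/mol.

Chair I (vinyl axial, fluoro equatorial, ethynyl axial): E = 2.11 kcal/mol.
Chair II (vinyl equatorial, fluoro axial, ethynyl equatorial): E = 0.23 kcal/mol.
ΔE = 2.11 − 0.23 = 1.88 kcal/mol; chair II is more stable.

1.88 kcal/mol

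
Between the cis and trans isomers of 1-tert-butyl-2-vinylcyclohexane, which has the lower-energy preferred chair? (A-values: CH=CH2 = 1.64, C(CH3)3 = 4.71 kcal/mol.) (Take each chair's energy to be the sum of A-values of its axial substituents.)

At 1,2 positions (parity opposite): cis → (a,e or e,a); trans → (e,e or a,a).
Best chair for cis: E = 1.64 kcal/mol; best chair for trans: E = 0.00 kcal/mol.
The trans isomer is lower by 1.64 kcal/mol.

trans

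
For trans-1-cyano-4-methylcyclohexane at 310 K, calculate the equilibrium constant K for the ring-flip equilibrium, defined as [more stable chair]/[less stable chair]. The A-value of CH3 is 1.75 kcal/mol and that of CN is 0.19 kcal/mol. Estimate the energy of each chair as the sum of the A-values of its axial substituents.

C1 and C4 have opposite parity, so for the trans isomer the two substituents are e,e in one chair and a,a in the other.
Chair I (methyl axial, cyano axial): E = 1.94 kcal/mol; chair II (methyl equatorial, cyano equatorial): E = 0.00 kcal/mol.
ΔG = 1.94 kcal/mol between the two chairs.
K = exp(ΔG/RT) with R = 1.987×10⁻³ kcal mol⁻¹ K⁻¹ and T = 310 K gives K ≈ 23.3.

K ≈ 23.3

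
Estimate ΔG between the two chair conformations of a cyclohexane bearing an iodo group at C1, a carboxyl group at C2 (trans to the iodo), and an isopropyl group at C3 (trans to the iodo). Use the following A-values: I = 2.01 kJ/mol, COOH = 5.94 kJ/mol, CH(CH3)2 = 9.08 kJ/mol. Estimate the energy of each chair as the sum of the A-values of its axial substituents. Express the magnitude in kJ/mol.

1.13 kJ/mol

Chair I (iodo axial, carboxyl axial, isopropyl equatorial): E = 7.95 kJ/mol.
Chair II (iodo equatorial, carboxyl equatorial, isopropyl axial): E = 9.08 kJ/mol.
ΔE = 9.08 − 7.95 = 1.13 kJ/mol; chair I is more stable.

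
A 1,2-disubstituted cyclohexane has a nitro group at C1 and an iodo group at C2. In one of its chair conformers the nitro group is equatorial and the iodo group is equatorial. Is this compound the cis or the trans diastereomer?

trans

C1 and C2 have opposite parity, so their axial bonds point in opposite directions.
With opposite-parity carbons, two substituents on the same face are one axial and one equatorial; opposite faces give both axial or both equatorial.
Here the groups are equatorial/equatorial → opposite face → trans.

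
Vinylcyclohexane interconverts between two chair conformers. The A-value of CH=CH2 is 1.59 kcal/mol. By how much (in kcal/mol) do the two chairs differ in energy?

A monosubstituted cyclohexane has one chair with the vinyl group axial (E = A = 1.59 kcal/mol) and one with it equatorial (E = 0).
ΔE = 1.59 − 0 = 1.59 kcal/mol.

1.59 kcal/mol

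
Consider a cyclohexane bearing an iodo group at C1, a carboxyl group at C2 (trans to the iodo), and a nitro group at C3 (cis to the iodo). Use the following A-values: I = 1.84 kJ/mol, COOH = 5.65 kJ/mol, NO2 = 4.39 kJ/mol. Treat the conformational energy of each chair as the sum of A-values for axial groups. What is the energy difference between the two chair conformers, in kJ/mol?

Chair I (iodo axial, carboxyl axial, nitro axial): E = 11.88 kJ/mol.
Chair II (iodo equatorial, carboxyl equatorial, nitro equatorial): E = 0.00 kJ/mol.
ΔE = 11.88 − 0.00 = 11.88 kJ/mol; chair II is more stable.

11.88 kJ/mol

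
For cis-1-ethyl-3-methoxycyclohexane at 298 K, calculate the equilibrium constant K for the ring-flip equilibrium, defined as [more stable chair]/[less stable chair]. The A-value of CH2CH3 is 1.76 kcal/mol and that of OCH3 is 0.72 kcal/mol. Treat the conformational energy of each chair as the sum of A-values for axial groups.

C1 and C3 have the same parity, so for the cis isomer the two substituents are e,e in one chair and a,a in the other.
Chair I (ethyl axial, methoxy axial): E = 2.48 kcal/mol; chair II (ethyl equatorial, methoxy equatorial): E = 0.00 kcal/mol.
ΔG = 2.48 kcal/mol between the two chairs.
K = exp(ΔG/RT) with R = 1.987×10⁻³ kcal mol⁻¹ K⁻¹ and T = 298 K gives K ≈ 65.9.

K ≈ 65.9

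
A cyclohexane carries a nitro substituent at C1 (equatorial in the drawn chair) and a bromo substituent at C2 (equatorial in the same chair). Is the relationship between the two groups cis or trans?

trans

C1 and C2 have opposite parity, so their axial bonds point in opposite directions.
With opposite-parity carbons, two substituents on the same face are one axial and one equatorial; opposite faces give both axial or both equatorial.
Here the groups are equatorial/equatorial → opposite face → trans.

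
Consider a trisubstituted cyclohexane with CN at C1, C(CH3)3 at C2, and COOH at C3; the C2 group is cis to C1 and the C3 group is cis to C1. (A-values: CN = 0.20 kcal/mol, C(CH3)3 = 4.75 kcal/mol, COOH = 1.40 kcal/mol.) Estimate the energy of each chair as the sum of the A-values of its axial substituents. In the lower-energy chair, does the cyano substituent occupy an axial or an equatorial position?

Chair I (cyano axial, tert-butyl equatorial, carboxyl axial): E = 1.60 kcal/mol.
Chair II (cyano equatorial, tert-butyl axial, carboxyl equatorial): E = 4.75 kcal/mol.
Chair I is the more stable (lower-energy) conformer, and in that chair the cyano group is axial.

axial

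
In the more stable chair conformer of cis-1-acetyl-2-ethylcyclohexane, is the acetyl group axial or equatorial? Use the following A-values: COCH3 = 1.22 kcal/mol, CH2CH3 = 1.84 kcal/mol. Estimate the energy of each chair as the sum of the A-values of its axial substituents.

C1 and C2 have opposite parity, so for the cis isomer the two substituents are one axial and one equatorial in each chair.
Chair I (acetyl axial, ethyl equatorial): E = 1.22 kcal/mol.
Chair II (acetyl equatorial, ethyl axial): E = 1.84 kcal/mol.
Chair I is the more stable (lower-energy) conformer, and in that chair the acetyl group is axial.

axial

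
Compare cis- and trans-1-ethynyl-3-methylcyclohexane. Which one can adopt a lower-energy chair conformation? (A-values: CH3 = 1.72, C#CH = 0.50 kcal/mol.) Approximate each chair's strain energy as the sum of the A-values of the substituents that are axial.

At 1,3 positions (parity same): cis → (e,e or a,a); trans → (a,e or e,a).
Best chair for cis: E = 0.00 kcal/mol; best chair for trans: E = 0.50 kcal/mol.
The cis isomer is lower by 0.50 kcal/mol.

cis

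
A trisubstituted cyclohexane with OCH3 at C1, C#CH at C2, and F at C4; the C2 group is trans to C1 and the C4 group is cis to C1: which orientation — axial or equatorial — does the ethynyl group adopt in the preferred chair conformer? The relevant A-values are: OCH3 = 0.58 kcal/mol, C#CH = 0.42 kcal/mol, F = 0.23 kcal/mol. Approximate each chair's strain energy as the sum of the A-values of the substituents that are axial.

equatorial

Chair I (methoxy axial, ethynyl axial, fluoro equatorial): E = 1.00 kcal/mol.
Chair II (methoxy equatorial, ethynyl equatorial, fluoro axial): E = 0.23 kcal/mol.
Chair II is the more stable (lower-energy) conformer, and in that chair the ethynyl group is equatorial.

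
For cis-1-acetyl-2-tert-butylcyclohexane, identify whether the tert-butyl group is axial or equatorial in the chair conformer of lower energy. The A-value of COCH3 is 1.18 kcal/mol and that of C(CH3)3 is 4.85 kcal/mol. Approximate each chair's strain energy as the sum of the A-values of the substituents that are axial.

C1 and C2 have opposite parity, so for the cis isomer the two substituents are one axial and one equatorial in each chair.
Chair I (acetyl axial, tert-butyl equatorial): E = 1.18 kcal/mol.
Chair II (acetyl equatorial, tert-butyl axial): E = 4.85 kcal/mol.
Chair I is the more stable (lower-energy) conformer, and in that chair the tert-butyl group is equatorial.

equatorial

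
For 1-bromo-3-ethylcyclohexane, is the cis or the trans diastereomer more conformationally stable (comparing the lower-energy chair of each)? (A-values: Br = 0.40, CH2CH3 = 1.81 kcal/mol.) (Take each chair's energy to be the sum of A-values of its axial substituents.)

cis

At 1,3 positions (parity same): cis → (e,e or a,a); trans → (a,e or e,a).
Best chair for cis: E = 0.00 kcal/mol; best chair for trans: E = 0.40 kcal/mol.
The cis isomer is lower by 0.40 kcal/mol.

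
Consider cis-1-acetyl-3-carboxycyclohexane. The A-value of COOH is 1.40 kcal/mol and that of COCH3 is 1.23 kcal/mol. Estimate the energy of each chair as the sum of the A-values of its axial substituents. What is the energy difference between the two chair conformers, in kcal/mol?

C1 and C3 have the same parity, so for the cis isomer the two substituents are e,e in one chair and a,a in the other.
Chair I (carboxyl axial, acetyl axial): E = 2.63 kcal/mol.
Chair II (carboxyl equatorial, acetyl equatorial): E = 0.00 kcal/mol.
ΔE = 2.63 − 0.00 = 2.63 kcal/mol; chair II is more stable.

2.63 kcal/mol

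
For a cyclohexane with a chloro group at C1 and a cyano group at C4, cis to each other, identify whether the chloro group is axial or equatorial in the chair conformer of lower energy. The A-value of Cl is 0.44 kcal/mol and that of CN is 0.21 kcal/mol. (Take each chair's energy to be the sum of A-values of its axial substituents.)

equatorial

C1 and C4 have opposite parity, so for the cis isomer the two substituents are one axial and one equatorial in each chair.
Chair I (chloro axial, cyano equatorial): E = 0.44 kcal/mol.
Chair II (chloro equatorial, cyano axial): E = 0.21 kcal/mol.
Chair II is the more stable (lower-energy) conformer, and in that chair the chloro group is equatorial.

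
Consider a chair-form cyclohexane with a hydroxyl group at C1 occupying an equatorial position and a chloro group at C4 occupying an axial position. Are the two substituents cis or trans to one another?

C1 and C4 have opposite parity, so their axial bonds point in opposite directions.
With opposite-parity carbons, two substituents on the same face are one axial and one equatorial; opposite faces give both axial or both equatorial.
Here the groups are equatorial/axial → same face → cis.

cis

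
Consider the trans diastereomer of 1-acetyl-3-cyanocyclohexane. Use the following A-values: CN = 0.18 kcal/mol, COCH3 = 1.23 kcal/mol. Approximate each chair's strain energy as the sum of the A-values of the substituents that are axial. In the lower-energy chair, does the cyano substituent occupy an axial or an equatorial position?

axial

C1 and C3 have the same parity, so for the trans isomer the two substituents are one axial and one equatorial in each chair.
Chair I (cyano axial, acetyl equatorial): E = 0.18 kcal/mol.
Chair II (cyano equatorial, acetyl axial): E = 1.23 kcal/mol.
Chair I is the more stable (lower-energy) conformer, and in that chair the cyano group is axial.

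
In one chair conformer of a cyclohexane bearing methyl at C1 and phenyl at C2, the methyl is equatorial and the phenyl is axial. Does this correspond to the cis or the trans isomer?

cis

C1 and C2 have opposite parity, so their axial bonds point in opposite directions.
With opposite-parity carbons, two substituents on the same face are one axial and one equatorial; opposite faces give both axial or both equatorial.
Here the groups are equatorial/axial → same face → cis.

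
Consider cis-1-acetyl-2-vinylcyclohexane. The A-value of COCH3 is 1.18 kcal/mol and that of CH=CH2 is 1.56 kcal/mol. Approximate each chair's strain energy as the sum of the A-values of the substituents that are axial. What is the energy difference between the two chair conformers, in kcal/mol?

0.38 kcal/mol

C1 and C2 have opposite parity, so for the cis isomer the two substituents are one axial and one equatorial in each chair.
Chair I (acetyl axial, vinyl equatorial): E = 1.18 kcal/mol.
Chair II (acetyl equatorial, vinyl axial): E = 1.56 kcal/mol.
ΔE = 1.56 − 1.18 = 0.38 kcal/mol; chair I is more stable.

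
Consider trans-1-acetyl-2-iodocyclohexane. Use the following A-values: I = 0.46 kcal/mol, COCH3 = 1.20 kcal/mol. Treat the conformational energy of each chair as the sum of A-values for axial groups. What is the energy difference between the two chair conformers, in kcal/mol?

C1 and C2 have opposite parity, so for the trans isomer the two substituents are e,e in one chair and a,a in the other.
Chair I (iodo axial, acetyl axial): E = 1.66 kcal/mol.
Chair II (iodo equatorial, acetyl equatorial): E = 0.00 kcal/mol.
ΔE = 1.66 − 0.00 = 1.66 kcal/mol; chair II is more stable.

1.66 kcal/mol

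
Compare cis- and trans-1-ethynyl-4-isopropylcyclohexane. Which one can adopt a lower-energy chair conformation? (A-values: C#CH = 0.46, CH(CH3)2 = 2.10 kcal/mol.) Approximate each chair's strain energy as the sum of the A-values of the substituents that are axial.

trans

At 1,4 positions (parity opposite): cis → (a,e or e,a); trans → (e,e or a,a).
Best chair for cis: E = 0.46 kcal/mol; best chair for trans: E = 0.00 kcal/mol.
The trans isomer is lower by 0.46 kcal/mol.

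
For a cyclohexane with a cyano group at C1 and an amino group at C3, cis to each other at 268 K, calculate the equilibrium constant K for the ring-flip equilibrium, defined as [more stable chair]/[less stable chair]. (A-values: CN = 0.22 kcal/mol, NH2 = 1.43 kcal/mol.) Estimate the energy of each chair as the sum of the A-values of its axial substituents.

K ≈ 22.2

C1 and C3 have the same parity, so for the cis isomer the two substituents are e,e in one chair and a,a in the other.
Chair I (cyano axial, amino axial): E = 1.65 kcal/mol; chair II (cyano equatorial, amino equatorial): E = 0.00 kcal/mol.
ΔG = 1.65 kcal/mol between the two chairs.
K = exp(ΔG/RT) with R = 1.987×10⁻³ kcal mol⁻¹ K⁻¹ and T = 268 K gives K ≈ 22.2.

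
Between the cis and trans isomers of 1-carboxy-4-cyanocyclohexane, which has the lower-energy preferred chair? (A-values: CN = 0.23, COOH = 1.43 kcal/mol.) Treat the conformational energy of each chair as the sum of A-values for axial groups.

trans

At 1,4 positions (parity opposite): cis → (a,e or e,a); trans → (e,e or a,a).
Best chair for cis: E = 0.23 kcal/mol; best chair for trans: E = 0.00 kcal/mol.
The trans isomer is lower by 0.23 kcal/mol.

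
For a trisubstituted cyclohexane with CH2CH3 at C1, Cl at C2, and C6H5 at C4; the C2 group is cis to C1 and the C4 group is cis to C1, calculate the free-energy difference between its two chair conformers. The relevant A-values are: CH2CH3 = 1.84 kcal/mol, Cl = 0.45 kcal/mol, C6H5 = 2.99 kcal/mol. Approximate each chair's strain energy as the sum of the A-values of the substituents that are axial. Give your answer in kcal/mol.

Chair I (ethyl axial, chloro equatorial, phenyl equatorial): E = 1.84 kcal/mol.
Chair II (ethyl equatorial, chloro axial, phenyl axial): E = 3.44 kcal/mol.
ΔE = 3.44 − 1.84 = 1.60 kcal/mol; chair I is more stable.

1.60 kcal/mol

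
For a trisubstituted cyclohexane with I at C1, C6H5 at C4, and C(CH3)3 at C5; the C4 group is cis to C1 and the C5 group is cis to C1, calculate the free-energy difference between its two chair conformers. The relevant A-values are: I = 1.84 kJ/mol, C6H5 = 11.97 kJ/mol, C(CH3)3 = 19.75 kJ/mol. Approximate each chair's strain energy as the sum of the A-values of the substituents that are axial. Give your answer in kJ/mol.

9.62 kJ/mol

Chair I (iodo axial, phenyl equatorial, tert-butyl axial): E = 21.59 kJ/mol.
Chair II (iodo equatorial, phenyl axial, tert-butyl equatorial): E = 11.97 kJ/mol.
ΔE = 21.59 − 11.97 = 9.62 kJ/mol; chair II is more stable.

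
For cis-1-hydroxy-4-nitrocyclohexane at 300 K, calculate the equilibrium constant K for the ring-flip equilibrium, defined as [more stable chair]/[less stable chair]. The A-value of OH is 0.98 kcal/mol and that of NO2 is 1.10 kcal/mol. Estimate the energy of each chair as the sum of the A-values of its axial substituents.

C1 and C4 have opposite parity, so for the cis isomer the two substituents are one axial and one equatorial in each chair.
Chair I (hydroxyl axial, nitro equatorial): E = 0.98 kcal/mol; chair II (hydroxyl equatorial, nitro axial): E = 1.10 kcal/mol.
ΔG = 0.12 kcal/mol between the two chairs.
K = exp(ΔG/RT) with R = 1.987×10⁻³ kcal mol⁻¹ K⁻¹ and T = 300 K gives K ≈ 1.22.

K ≈ 1.22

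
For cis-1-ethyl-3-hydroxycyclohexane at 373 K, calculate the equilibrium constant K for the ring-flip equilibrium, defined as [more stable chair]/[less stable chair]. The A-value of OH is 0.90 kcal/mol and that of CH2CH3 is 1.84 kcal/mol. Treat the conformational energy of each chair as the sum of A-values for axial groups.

C1 and C3 have the same parity, so for the cis isomer the two substituents are e,e in one chair and a,a in the other.
Chair I (hydroxyl axial, ethyl axial): E = 2.74 kcal/mol; chair II (hydroxyl equatorial, ethyl equatorial): E = 0.00 kcal/mol.
ΔG = 2.74 kcal/mol between the two chairs.
K = exp(ΔG/RT) with R = 1.987×10⁻³ kcal mol⁻¹ K⁻¹ and T = 373 K gives K ≈ 40.3.

K ≈ 40.3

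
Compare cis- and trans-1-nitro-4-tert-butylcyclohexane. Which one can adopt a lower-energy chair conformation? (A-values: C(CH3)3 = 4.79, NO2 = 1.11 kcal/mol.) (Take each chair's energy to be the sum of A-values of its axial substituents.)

trans

At 1,4 positions (parity opposite): cis → (a,e or e,a); trans → (e,e or a,a).
Best chair for cis: E = 1.11 kcal/mol; best chair for trans: E = 0.00 kcal/mol.
The trans isomer is lower by 1.11 kcal/mol.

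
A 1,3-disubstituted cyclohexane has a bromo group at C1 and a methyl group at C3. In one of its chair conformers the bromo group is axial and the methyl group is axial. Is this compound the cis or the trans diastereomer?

cis

C1 and C3 have the same parity, so their axial bonds point in the same direction.
With same-parity carbons, two substituents on the same face are both axial or both equatorial; opposite faces give one of each.
Here the groups are axial/axial → same face → cis.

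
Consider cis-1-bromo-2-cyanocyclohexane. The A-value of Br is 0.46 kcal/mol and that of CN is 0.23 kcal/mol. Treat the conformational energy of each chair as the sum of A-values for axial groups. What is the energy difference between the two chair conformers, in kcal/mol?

C1 and C2 have opposite parity, so for the cis isomer the two substituents are one axial and one equatorial in each chair.
Chair I (bromo axial, cyano equatorial): E = 0.46 kcal/mol.
Chair II (bromo equatorial, cyano axial): E = 0.23 kcal/mol.
ΔE = 0.46 − 0.23 = 0.23 kcal/mol; chair II is more stable.

0.23 kcal/mol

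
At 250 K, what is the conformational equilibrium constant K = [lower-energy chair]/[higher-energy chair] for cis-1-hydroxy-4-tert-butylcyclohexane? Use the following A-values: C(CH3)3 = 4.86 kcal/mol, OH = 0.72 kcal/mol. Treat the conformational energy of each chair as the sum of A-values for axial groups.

K ≈ 4164

C1 and C4 have opposite parity, so for the cis isomer the two substituents are one axial and one equatorial in each chair.
Chair I (tert-butyl axial, hydroxyl equatorial): E = 4.86 kcal/mol; chair II (tert-butyl equatorial, hydroxyl axial): E = 0.72 kcal/mol.
ΔG = 4.14 kcal/mol between the two chairs.
K = exp(ΔG/RT) with R = 1.987×10⁻³ kcal mol⁻¹ K⁻¹ and T = 250 K gives K ≈ 4.16e+03.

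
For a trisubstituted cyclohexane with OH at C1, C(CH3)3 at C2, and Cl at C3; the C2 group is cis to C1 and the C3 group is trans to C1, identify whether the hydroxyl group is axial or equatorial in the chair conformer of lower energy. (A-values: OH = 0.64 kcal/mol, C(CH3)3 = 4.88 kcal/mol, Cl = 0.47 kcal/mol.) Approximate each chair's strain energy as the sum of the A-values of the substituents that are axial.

axial

Chair I (hydroxyl axial, tert-butyl equatorial, chloro equatorial): E = 0.64 kcal/mol.
Chair II (hydroxyl equatorial, tert-butyl axial, chloro axial): E = 5.35 kcal/mol.
Chair I is the more stable (lower-energy) conformer, and in that chair the hydroxyl group is axial.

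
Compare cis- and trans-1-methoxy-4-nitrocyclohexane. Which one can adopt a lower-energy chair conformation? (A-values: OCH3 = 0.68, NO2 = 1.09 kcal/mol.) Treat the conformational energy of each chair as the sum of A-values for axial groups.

At 1,4 positions (parity opposite): cis → (a,e or e,a); trans → (e,e or a,a).
Best chair for cis: E = 0.68 kcal/mol; best chair for trans: E = 0.00 kcal/mol.
The trans isomer is lower by 0.68 kcal/mol.

trans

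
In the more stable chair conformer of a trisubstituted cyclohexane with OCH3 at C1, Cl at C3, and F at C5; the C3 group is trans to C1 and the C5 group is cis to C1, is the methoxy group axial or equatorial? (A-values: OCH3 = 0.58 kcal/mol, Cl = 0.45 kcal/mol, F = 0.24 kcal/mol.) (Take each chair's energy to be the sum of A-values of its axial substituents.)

Chair I (methoxy axial, chloro equatorial, fluoro axial): E = 0.82 kcal/mol.
Chair II (methoxy equatorial, chloro axial, fluoro equatorial): E = 0.45 kcal/mol.
Chair II is the more stable (lower-energy) conformer, and in that chair the methoxy group is equatorial.

equatorial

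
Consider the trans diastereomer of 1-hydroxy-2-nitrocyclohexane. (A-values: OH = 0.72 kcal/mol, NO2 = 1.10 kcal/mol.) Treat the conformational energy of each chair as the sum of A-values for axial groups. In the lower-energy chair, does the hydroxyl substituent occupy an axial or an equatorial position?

equatorial

C1 and C2 have opposite parity, so for the trans isomer the two substituents are e,e in one chair and a,a in the other.
Chair I (hydroxyl axial, nitro axial): E = 1.82 kcal/mol.
Chair II (hydroxyl equatorial, nitro equatorial): E = 0.00 kcal/mol.
Chair II is the more stable (lower-energy) conformer, and in that chair the hydroxyl group is equatorial.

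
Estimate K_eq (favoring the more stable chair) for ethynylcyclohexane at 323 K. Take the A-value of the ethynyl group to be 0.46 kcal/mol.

K ≈ 2.05

One chair has the ethynyl group axial (E = 0.46 kcal/mol) and the other has it equatorial (E = 0).
ΔG = 0.46 kcal/mol between the two chairs.
K = exp(ΔG/RT) with R = 1.987×10⁻³ kcal mol⁻¹ K⁻¹ and T = 323 K gives K ≈ 2.05.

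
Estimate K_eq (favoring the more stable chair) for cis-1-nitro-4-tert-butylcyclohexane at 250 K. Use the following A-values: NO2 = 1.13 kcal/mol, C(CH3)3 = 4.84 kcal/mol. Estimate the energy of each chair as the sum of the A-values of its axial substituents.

C1 and C4 have opposite parity, so for the cis isomer the two substituents are one axial and one equatorial in each chair.
Chair I (nitro axial, tert-butyl equatorial): E = 1.13 kcal/mol; chair II (nitro equatorial, tert-butyl axial): E = 4.84 kcal/mol.
ΔG = 3.71 kcal/mol between the two chairs.
K = exp(ΔG/RT) with R = 1.987×10⁻³ kcal mol⁻¹ K⁻¹ and T = 250 K gives K ≈ 1.75e+03.

K ≈ 1752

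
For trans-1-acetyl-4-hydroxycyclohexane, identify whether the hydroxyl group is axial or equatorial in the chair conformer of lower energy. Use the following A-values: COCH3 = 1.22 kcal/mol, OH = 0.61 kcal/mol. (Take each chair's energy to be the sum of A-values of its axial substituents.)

equatorial

C1 and C4 have opposite parity, so for the trans isomer the two substituents are e,e in one chair and a,a in the other.
Chair I (acetyl axial, hydroxyl axial): E = 1.83 kcal/mol.
Chair II (acetyl equatorial, hydroxyl equatorial): E = 0.00 kcal/mol.
Chair II is the more stable (lower-energy) conformer, and in that chair the hydroxyl group is equatorial.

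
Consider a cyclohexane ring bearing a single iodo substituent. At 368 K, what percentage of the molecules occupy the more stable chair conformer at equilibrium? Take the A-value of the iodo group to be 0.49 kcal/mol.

66.2%

One chair has the iodo group axial (E = 0.49 kcal/mol) and the other has it equatorial (E = 0).
ΔG = 0.49 kcal/mol between the two chairs.
K = exp(ΔG/RT) with R = 1.987×10⁻³ kcal mol⁻¹ K⁻¹ and T = 368 K gives K ≈ 1.95.
Fraction in the lower-energy chair = K/(K+1) = 66.2%.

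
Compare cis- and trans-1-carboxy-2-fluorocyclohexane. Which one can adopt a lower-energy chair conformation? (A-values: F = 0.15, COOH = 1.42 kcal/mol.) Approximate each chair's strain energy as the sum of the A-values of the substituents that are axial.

trans

At 1,2 positions (parity opposite): cis → (a,e or e,a); trans → (e,e or a,a).
Best chair for cis: E = 0.15 kcal/mol; best chair for trans: E = 0.00 kcal/mol.
The trans isomer is lower by 0.15 kcal/mol.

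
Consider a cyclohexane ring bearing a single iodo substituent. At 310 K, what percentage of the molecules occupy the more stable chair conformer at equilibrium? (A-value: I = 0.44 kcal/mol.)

67.1%

One chair has the iodo group axial (E = 0.44 kcal/mol) and the other has it equatorial (E = 0).
ΔG = 0.44 kcal/mol between the two chairs.
K = exp(ΔG/RT) with R = 1.987×10⁻³ kcal mol⁻¹ K⁻¹ and T = 310 K gives K ≈ 2.04.
Fraction in the lower-energy chair = K/(K+1) = 67.1%.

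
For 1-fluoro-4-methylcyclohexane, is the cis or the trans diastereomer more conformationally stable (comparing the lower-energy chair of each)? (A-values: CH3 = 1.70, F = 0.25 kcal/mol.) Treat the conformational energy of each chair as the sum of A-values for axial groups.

At 1,4 positions (parity opposite): cis → (a,e or e,a); trans → (e,e or a,a).
Best chair for cis: E = 0.25 kcal/mol; best chair for trans: E = 0.00 kcal/mol.
The trans isomer is lower by 0.25 kcal/mol.

trans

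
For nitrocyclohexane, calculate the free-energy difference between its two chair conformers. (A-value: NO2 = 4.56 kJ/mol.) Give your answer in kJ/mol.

A monosubstituted cyclohexane has one chair with the nitro group axial (E = A = 4.56 kJ/mol) and one with it equatorial (E = 0).
ΔE = 4.56 − 0 = 4.56 kJ/mol.

4.56 kJ/mol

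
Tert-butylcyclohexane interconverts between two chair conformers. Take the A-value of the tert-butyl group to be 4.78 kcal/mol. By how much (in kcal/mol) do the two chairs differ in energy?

A monosubstituted cyclohexane has one chair with the tert-butyl group axial (E = A = 4.78 kcal/mol) and one with it equatorial (E = 0).
ΔE = 4.78 − 0 = 4.78 kcal/mol.

4.78 kcal/mol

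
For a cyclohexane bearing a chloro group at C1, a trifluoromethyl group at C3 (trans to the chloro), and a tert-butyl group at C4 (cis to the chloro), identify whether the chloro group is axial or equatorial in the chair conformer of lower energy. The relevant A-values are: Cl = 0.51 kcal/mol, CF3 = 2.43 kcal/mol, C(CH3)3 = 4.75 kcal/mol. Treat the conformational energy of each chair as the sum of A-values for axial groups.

Chair I (chloro axial, trifluoromethyl equatorial, tert-butyl equatorial): E = 0.51 kcal/mol.
Chair II (chloro equatorial, trifluoromethyl axial, tert-butyl axial): E = 7.18 kcal/mol.
Chair I is the more stable (lower-energy) conformer, and in that chair the chloro group is axial.

axial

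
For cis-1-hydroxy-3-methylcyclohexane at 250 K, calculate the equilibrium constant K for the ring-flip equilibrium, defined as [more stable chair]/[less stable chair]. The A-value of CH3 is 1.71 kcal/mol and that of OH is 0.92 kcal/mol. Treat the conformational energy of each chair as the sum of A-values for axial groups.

C1 and C3 have the same parity, so for the cis isomer the two substituents are e,e in one chair and a,a in the other.
Chair I (methyl axial, hydroxyl axial): E = 2.63 kcal/mol; chair II (methyl equatorial, hydroxyl equatorial): E = 0.00 kcal/mol.
ΔG = 2.63 kcal/mol between the two chairs.
K = exp(ΔG/RT) with R = 1.987×10⁻³ kcal mol⁻¹ K⁻¹ and T = 250 K gives K ≈ 199.

K ≈ 199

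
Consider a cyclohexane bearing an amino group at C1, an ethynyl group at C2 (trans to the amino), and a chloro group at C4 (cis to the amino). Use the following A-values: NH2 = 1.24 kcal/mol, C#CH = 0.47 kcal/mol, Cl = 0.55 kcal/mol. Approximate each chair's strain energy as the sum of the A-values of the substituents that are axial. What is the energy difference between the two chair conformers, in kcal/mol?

Chair I (amino axial, ethynyl axial, chloro equatorial): E = 1.71 kcal/mol.
Chair II (amino equatorial, ethynyl equatorial, chloro axial): E = 0.55 kcal/mol.
ΔE = 1.71 − 0.55 = 1.16 kcal/mol; chair II is more stable.

1.16 kcal/mol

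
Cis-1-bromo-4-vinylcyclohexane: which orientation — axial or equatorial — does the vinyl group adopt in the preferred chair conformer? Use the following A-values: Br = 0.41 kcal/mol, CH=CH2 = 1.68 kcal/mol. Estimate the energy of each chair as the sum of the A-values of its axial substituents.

C1 and C4 have opposite parity, so for the cis isomer the two substituents are one axial and one equatorial in each chair.
Chair I (bromo axial, vinyl equatorial): E = 0.41 kcal/mol.
Chair II (bromo equatorial, vinyl axial): E = 1.68 kcal/mol.
Chair I is the more stable (lower-energy) conformer, and in that chair the vinyl group is equatorial.

equatorial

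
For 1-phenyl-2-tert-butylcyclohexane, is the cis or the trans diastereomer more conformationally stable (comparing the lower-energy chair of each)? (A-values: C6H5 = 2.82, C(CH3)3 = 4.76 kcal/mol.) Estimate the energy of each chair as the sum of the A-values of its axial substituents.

trans

At 1,2 positions (parity opposite): cis → (a,e or e,a); trans → (e,e or a,a).
Best chair for cis: E = 2.82 kcal/mol; best chair for trans: E = 0.00 kcal/mol.
The trans isomer is lower by 2.82 kcal/mol.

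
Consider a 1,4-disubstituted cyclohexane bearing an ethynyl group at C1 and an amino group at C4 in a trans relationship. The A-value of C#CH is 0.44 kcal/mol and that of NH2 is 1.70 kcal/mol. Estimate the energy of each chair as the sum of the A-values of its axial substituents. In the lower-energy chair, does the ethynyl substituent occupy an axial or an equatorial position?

C1 and C4 have opposite parity, so for the trans isomer the two substituents are e,e in one chair and a,a in the other.
Chair I (ethynyl axial, amino axial): E = 2.14 kcal/mol.
Chair II (ethynyl equatorial, amino equatorial): E = 0.00 kcal/mol.
Chair II is the more stable (lower-energy) conformer, and in that chair the ethynyl group is equatorial.

equatorial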